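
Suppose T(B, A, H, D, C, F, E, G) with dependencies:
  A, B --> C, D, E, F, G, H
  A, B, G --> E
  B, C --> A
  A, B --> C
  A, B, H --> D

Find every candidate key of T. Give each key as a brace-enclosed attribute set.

{A, B}, {B, C}

No FD produces {B}, so it must be in every candidate key.
{A, B}⁺ = {A, B, C, D, E, F, G, H}, which is every attribute, so {A, B} is a candidate key.
{B, C}⁺ = {A, B, C, D, E, F, G, H}, which is every attribute, so {B, C} is a candidate key.
Any other superkey properly contains one of these, so there are no further candidate keys.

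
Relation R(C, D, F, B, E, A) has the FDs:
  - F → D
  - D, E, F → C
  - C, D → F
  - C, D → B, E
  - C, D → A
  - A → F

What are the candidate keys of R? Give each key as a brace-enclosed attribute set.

{A, C}, {A, E}, {C, D}, {C, F}, {E, F}

Closure of {A, C} is {A, B, C, D, E, F}, the whole schema; {A, C} is a candidate key.
Closure of {A, E} is {A, B, C, D, E, F}, the whole schema; {A, E} is a candidate key.
Closure of {C, D} is {A, B, C, D, E, F}, the whole schema; {C, D} is a candidate key.
Closure of {C, F} is {A, B, C, D, E, F}, the whole schema; {C, F} is a candidate key.
Closure of {E, F} is {A, B, C, D, E, F}, the whole schema; {E, F} is a candidate key.
No proper subset of any of these is a key, and no other minimal superkey exists.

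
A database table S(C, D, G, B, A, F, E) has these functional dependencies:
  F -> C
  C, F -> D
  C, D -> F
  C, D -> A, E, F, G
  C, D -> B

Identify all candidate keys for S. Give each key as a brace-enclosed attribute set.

{C, D}, {F}

{F}⁺ = {A, B, C, D, E, F, G}, which is every attribute, so {F} is a candidate key.
{C, D}⁺ = {A, B, C, D, E, F, G}, which is every attribute, so {C, D} is a candidate key.
No proper subset of any of these is a key, and no other minimal superkey exists.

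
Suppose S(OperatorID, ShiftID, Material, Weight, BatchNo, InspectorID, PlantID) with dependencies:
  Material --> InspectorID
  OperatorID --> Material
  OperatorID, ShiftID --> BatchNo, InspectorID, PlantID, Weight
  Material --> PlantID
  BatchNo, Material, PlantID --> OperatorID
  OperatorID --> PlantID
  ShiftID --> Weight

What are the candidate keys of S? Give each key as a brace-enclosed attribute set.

{BatchNo, Material, ShiftID}, {OperatorID, ShiftID}

Attributes never on any right-hand side: {ShiftID} — every candidate key must contain it.
{OperatorID, ShiftID}⁺ = {BatchNo, InspectorID, Material, OperatorID, PlantID, ShiftID, Weight} — all of the relation — so {OperatorID, ShiftID} is a candidate key.
{BatchNo, Material, ShiftID}⁺ = {BatchNo, InspectorID, Material, OperatorID, PlantID, ShiftID, Weight} — all of the relation — so {BatchNo, Material, ShiftID} is a candidate key.
Any other superkey properly contains one of these, so there are no further candidate keys.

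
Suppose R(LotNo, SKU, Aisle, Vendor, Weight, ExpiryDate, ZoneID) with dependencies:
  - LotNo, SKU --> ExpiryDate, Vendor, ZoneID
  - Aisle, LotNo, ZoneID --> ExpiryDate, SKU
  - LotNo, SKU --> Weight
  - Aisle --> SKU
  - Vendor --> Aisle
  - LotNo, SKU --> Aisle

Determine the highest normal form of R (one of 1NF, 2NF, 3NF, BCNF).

Candidate keys: {Aisle, LotNo}, {LotNo, SKU}, {LotNo, Vendor}. Prime attributes: {Aisle, LotNo, SKU, Vendor}.
Aisle --> SKU: {Aisle}⁺ = {Aisle, SKU}, which is not all of the attributes, so the left side is not a superkey — BCNF is violated.
Since {SKU} ⊆ prime attributes and every other non-superkey FD also has a prime right side, the schema is in 3NF.

3NF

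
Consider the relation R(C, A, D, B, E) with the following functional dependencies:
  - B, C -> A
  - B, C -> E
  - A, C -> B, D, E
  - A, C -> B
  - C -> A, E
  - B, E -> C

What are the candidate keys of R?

{B, E}, {C}

{C}⁺ = {A, B, C, D, E} — all of the relation — so {C} is a candidate key.
{B, E}⁺ = {A, B, C, D, E} — all of the relation — so {B, E} is a candidate key.
No proper subset of any of these is a key, and no other minimal superkey exists.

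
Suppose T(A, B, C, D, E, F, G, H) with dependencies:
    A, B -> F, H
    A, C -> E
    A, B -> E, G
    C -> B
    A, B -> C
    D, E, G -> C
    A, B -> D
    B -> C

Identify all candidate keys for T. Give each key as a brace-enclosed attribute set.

{A} never appears on the right of any FD, so every key must include it.
{A, B} is a candidate key since {A, B}⁺ = {A, B, C, D, E, F, G, H} covers every attribute.
{A, C} is a candidate key since {A, C}⁺ = {A, B, C, D, E, F, G, H} covers every attribute.
{A, D, E, G} is a candidate key since {A, D, E, G}⁺ = {A, B, C, D, E, F, G, H} covers every attribute.
No proper subset of any of these is a key, and no other minimal superkey exists.

{A, B}, {A, C}, {A, D, E, G}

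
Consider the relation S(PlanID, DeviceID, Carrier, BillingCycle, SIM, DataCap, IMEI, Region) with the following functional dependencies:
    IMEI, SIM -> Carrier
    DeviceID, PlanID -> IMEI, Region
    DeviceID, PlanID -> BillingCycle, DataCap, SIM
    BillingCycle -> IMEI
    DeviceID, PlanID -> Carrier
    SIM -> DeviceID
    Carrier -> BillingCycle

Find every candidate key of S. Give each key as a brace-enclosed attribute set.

{DeviceID, PlanID}, {PlanID, SIM}

No FD produces {PlanID}, so it must be in every candidate key.
{DeviceID, PlanID}⁺ = {BillingCycle, Carrier, DataCap, DeviceID, IMEI, PlanID, Region, SIM}, which is every attribute, so {DeviceID, PlanID} is a candidate key.
{PlanID, SIM}⁺ = {BillingCycle, Carrier, DataCap, DeviceID, IMEI, PlanID, Region, SIM}, which is every attribute, so {PlanID, SIM} is a candidate key.
Any other superkey properly contains one of these, so there are no further candidate keys.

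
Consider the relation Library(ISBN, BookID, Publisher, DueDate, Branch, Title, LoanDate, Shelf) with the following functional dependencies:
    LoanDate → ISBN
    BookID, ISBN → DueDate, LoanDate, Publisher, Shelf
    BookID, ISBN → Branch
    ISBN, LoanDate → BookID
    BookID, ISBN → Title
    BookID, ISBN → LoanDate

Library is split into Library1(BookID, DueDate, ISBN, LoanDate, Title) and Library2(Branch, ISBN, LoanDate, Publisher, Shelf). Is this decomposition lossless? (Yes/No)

Yes

Common attributes: {ISBN, LoanDate}; their closure is {BookID, Branch, DueDate, ISBN, LoanDate, Publisher, Shelf, Title}.
Since Library1 ⊆ {BookID, Branch, DueDate, ISBN, LoanDate, Publisher, Shelf, Title}, the intersection is a superkey of Library1; the decomposition is lossless.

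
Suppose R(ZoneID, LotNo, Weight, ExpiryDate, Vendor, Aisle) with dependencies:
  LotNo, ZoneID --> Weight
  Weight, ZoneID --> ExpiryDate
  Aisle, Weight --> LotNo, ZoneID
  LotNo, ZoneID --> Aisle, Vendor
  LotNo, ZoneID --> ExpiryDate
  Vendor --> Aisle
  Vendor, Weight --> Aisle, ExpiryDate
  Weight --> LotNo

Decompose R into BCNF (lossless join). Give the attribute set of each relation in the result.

Candidate keys of the original relation: {Aisle, Weight}, {LotNo, ZoneID}, {Vendor, Weight}, {Weight, ZoneID}.
Within {Aisle, ExpiryDate, LotNo, Vendor, Weight, ZoneID}: {Vendor}⁺ ∩ {Aisle, ExpiryDate, LotNo, Vendor, Weight, ZoneID} = {Aisle, Vendor}, not the whole set, so Vendor --> Aisle violates BCNF; decompose into {Aisle, Vendor} and {ExpiryDate, LotNo, Vendor, Weight, ZoneID}.
{Aisle, Vendor} is in BCNF.
Within {ExpiryDate, LotNo, Vendor, Weight, ZoneID}: {Weight}⁺ ∩ {ExpiryDate, LotNo, Vendor, Weight, ZoneID} = {LotNo, Weight}, not the whole set, so Weight --> LotNo violates BCNF; decompose into {LotNo, Weight} and {ExpiryDate, Vendor, Weight, ZoneID}.
{LotNo, Weight} is in BCNF.
{ExpiryDate, Vendor, Weight, ZoneID} is in BCNF.

{Aisle, Vendor}; {ExpiryDate, Vendor, Weight, ZoneID}; {LotNo, Weight}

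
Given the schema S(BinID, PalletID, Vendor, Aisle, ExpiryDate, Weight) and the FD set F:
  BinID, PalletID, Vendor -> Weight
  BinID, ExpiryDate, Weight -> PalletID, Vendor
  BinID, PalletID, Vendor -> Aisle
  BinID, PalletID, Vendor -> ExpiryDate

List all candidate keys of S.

{BinID} never appears on the right of any FD, so every key must include it.
Closure of {BinID, ExpiryDate, Weight} is {Aisle, BinID, ExpiryDate, PalletID, Vendor, Weight}, the whole schema; {BinID, ExpiryDate, Weight} is a candidate key.
Closure of {BinID, PalletID, Vendor} is {Aisle, BinID, ExpiryDate, PalletID, Vendor, Weight}, the whole schema; {BinID, PalletID, Vendor} is a candidate key.
Any other superkey properly contains one of these, so there are no further candidate keys.

{BinID, ExpiryDate, Weight}, {BinID, PalletID, Vendor}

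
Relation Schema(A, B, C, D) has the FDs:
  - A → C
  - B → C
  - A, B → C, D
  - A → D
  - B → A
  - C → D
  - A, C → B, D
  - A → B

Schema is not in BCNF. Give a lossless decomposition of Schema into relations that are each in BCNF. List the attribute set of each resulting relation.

{A, B, C}; {C, D}

Candidate keys of the original relation: {A}, {B}.
{A, B, C, D}: {C} determines {C, D} here but is not a superkey — split on C → D, giving {C, D} and {A, B, C}.
{C, D}: every determinant is a superkey — BCNF.
{A, B, C}: every determinant is a superkey — BCNF.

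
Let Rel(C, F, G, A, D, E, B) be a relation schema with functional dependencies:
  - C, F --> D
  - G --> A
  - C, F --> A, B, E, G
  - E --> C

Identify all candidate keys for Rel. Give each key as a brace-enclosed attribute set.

{F} never appears on the right of any FD, so every key must include it.
Closure of {C, F} is {A, B, C, D, E, F, G}, the whole schema; {C, F} is a candidate key.
Closure of {E, F} is {A, B, C, D, E, F, G}, the whole schema; {E, F} is a candidate key.
No proper subset of any of these is a key, and no other minimal superkey exists.

{C, F}, {E, F}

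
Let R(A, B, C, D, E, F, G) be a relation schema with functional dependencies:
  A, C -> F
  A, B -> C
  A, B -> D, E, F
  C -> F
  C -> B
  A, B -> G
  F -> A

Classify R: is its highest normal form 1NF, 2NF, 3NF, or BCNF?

3NF

Candidate keys: {A, B}, {B, F}, {C}. Prime attributes: {A, B, C, F}.
For F -> A we have {F}⁺ = {A, F}; {F} is not a superkey, so BCNF fails.
But every attribute on its right side ({A}) is prime, and the same holds for every other non-superkey FD, so 3NF still holds.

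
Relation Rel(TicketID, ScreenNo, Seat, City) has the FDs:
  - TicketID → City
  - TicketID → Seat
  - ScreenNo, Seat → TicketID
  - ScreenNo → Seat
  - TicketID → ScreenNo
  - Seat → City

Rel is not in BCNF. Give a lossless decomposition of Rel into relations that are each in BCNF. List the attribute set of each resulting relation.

Candidate keys of the original relation: {ScreenNo}, {TicketID}.
Within {City, ScreenNo, Seat, TicketID}: {Seat}⁺ ∩ {City, ScreenNo, Seat, TicketID} = {City, Seat}, not the whole set, so Seat → City violates BCNF; decompose into {City, Seat} and {ScreenNo, Seat, TicketID}.
{City, Seat} has no BCNF violation.
{ScreenNo, Seat, TicketID} has no BCNF violation.

{City, Seat}; {ScreenNo, Seat, TicketID}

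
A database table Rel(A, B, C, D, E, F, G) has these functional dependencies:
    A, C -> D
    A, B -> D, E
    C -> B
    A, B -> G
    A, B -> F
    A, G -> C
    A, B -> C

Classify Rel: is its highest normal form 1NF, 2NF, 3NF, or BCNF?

3NF

Candidate keys: {A, B}, {A, C}, {A, G}. Prime attributes: {A, B, C, G}.
C -> B breaks BCNF: {C}⁺ = {B, C}, so {C} is not a superkey.
Since {B} ⊆ prime attributes and every other non-superkey FD also has a prime right side, the schema is in 3NF.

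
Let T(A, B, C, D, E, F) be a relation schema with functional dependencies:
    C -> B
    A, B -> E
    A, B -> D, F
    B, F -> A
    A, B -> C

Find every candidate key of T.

{A, B}, {A, C}, {B, F}, {C, F}

{A, B} is a candidate key since {A, B}⁺ = {A, B, C, D, E, F} covers every attribute.
{A, C} is a candidate key since {A, C}⁺ = {A, B, C, D, E, F} covers every attribute.
{B, F} is a candidate key since {B, F}⁺ = {A, B, C, D, E, F} covers every attribute.
{C, F} is a candidate key since {C, F}⁺ = {A, B, C, D, E, F} covers every attribute.
No proper subset of any of these is a key, and no other minimal superkey exists.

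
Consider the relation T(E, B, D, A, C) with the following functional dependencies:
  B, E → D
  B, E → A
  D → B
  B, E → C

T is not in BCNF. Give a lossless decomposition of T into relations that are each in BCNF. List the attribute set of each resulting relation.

{A, C, D, E}; {B, D}

Candidate keys of the original relation: {B, E}, {D, E}.
{A, B, C, D, E}: {D} determines {B, D} here but is not a superkey — split on D → B, giving {B, D} and {A, C, D, E}.
{B, D}: every determinant is a superkey — BCNF.
{A, C, D, E}: every determinant is a superkey — BCNF.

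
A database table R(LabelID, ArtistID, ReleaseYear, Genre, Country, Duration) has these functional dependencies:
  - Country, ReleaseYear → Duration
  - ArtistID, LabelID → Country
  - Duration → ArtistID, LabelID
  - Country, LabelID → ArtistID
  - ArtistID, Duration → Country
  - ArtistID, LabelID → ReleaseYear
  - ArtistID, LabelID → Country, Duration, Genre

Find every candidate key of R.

{Duration} is a candidate key since {Duration}⁺ = {ArtistID, Country, Duration, Genre, LabelID, ReleaseYear} covers every attribute.
{ArtistID, LabelID} is a candidate key since {ArtistID, LabelID}⁺ = {ArtistID, Country, Duration, Genre, LabelID, ReleaseYear} covers every attribute.
{Country, LabelID} is a candidate key since {Country, LabelID}⁺ = {ArtistID, Country, Duration, Genre, LabelID, ReleaseYear} covers every attribute.
{Country, ReleaseYear} is a candidate key since {Country, ReleaseYear}⁺ = {ArtistID, Country, Duration, Genre, LabelID, ReleaseYear} covers every attribute.
No proper subset of any of these is a key, and no other minimal superkey exists.

{ArtistID, LabelID}, {Country, LabelID}, {Country, ReleaseYear}, {Duration}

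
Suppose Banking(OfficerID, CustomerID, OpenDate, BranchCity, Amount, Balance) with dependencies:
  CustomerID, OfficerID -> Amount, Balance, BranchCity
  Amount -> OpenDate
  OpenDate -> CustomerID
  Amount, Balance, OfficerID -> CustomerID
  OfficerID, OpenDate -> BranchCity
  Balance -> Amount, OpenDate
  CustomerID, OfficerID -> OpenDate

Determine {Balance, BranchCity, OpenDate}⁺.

{Amount, Balance, BranchCity, CustomerID, OpenDate}

Start with {Balance, BranchCity, OpenDate}.
OpenDate -> CustomerID applies; add {CustomerID} → now {Balance, BranchCity, CustomerID, OpenDate}.
Balance -> Amount, OpenDate applies; add {Amount} → now {Amount, Balance, BranchCity, CustomerID, OpenDate}.
No further FD applies.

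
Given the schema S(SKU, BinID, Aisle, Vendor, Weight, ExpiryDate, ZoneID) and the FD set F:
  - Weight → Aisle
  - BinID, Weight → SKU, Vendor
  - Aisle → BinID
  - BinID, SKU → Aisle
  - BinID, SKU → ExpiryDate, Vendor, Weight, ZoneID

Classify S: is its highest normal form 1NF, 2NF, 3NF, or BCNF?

Candidate keys: {Aisle, SKU}, {BinID, SKU}, {Weight}. Prime attributes: {Aisle, BinID, SKU, Weight}.
For Aisle → BinID we have {Aisle}⁺ = {Aisle, BinID}; {Aisle} is not a superkey, so BCNF fails.
Its right-hand attributes {BinID} are all prime, as are those of every other non-superkey FD — the relation is in 3NF.

3NF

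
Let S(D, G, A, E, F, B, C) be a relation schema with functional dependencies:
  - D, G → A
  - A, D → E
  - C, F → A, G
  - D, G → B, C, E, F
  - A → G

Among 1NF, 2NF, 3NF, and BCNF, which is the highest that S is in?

3NF

Candidate keys: {A, D}, {C, D, F}, {D, G}. Prime attributes: {A, C, D, F, G}.
For C, F → A, G we have {C, F}⁺ = {A, C, F, G}; {C, F} is not a superkey, so BCNF fails.
But every attribute on its right side ({A, G}) is prime, and the same holds for every other non-superkey FD, so 3NF still holds.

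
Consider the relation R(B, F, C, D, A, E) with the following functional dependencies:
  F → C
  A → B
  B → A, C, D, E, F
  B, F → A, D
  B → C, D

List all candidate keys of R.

Closure of {A} is {A, B, C, D, E, F}, the whole schema; {A} is a candidate key.
Closure of {B} is {A, B, C, D, E, F}, the whole schema; {B} is a candidate key.
These are minimal and exhaustive — every other superkey contains one of them.

{A}, {B}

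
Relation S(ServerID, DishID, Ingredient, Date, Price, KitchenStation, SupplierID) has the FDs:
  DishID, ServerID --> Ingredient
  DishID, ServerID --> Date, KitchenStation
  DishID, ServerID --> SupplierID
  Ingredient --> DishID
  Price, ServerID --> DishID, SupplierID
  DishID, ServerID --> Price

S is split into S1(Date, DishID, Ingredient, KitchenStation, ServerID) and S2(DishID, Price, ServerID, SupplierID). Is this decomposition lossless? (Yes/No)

S1 ∩ S2 = {DishID, ServerID}; its closure under F is {Date, DishID, Ingredient, KitchenStation, Price, ServerID, SupplierID}.
Since S1 ⊆ {Date, DishID, Ingredient, KitchenStation, Price, ServerID, SupplierID}, the intersection is a superkey of S1; the decomposition is lossless.

Yes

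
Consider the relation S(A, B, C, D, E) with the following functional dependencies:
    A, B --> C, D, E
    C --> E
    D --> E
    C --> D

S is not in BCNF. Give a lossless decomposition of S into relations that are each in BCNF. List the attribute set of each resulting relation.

{A, B, C}; {C, D}; {D, E}

Candidate key of the original relation: {A, B}.
Within {A, B, C, D, E}: {C}⁺ ∩ {A, B, C, D, E} = {C, D, E}, not the whole set, so C --> D, E violates BCNF; decompose into {C, D, E} and {A, B, C}.
Within {C, D, E}: {D}⁺ ∩ {C, D, E} = {D, E}, not the whole set, so D --> E violates BCNF; decompose into {D, E} and {C, D}.
{D, E}: every determinant is a superkey — BCNF.
{C, D}: every determinant is a superkey — BCNF.
{A, B, C}: every determinant is a superkey — BCNF.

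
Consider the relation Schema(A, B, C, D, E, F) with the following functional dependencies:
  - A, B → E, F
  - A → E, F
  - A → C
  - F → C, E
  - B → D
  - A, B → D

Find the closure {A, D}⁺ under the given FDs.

{A, C, D, E, F}

Start with {A, D}.
A → E, F applies; add {E, F} → now {A, D, E, F}.
A → C applies; add {C} → now {A, C, D, E, F}.
No further FD applies.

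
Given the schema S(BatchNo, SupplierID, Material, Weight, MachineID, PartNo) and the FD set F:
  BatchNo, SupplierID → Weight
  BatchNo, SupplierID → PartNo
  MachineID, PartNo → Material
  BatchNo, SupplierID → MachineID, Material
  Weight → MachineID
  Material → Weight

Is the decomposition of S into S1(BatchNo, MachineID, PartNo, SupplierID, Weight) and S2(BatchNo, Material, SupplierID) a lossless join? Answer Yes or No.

The shared attributes are {BatchNo, SupplierID} and {BatchNo, SupplierID}⁺ = {BatchNo, MachineID, Material, PartNo, SupplierID, Weight}.
Since S1 ⊆ {BatchNo, MachineID, Material, PartNo, SupplierID, Weight}, the intersection is a superkey of S1; the decomposition is lossless.

Yes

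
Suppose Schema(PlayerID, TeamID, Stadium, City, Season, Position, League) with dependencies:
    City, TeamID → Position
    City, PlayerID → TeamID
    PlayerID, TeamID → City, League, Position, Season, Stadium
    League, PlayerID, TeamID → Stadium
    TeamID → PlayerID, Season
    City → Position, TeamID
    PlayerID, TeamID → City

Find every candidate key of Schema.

{City}⁺ = {City, League, PlayerID, Position, Season, Stadium, TeamID} — all of the relation — so {City} is a candidate key.
{TeamID}⁺ = {City, League, PlayerID, Position, Season, Stadium, TeamID} — all of the relation — so {TeamID} is a candidate key.
These are minimal and exhaustive — every other superkey contains one of them.

{City}, {TeamID}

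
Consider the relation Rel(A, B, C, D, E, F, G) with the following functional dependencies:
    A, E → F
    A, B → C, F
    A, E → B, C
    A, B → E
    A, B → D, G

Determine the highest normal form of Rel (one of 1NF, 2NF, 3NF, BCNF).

Candidate keys: {A, B}, {A, E}. Prime attributes: {A, B, E}.
The left-hand side of every FD is a superkey, so BCNF is satisfied.

BCNF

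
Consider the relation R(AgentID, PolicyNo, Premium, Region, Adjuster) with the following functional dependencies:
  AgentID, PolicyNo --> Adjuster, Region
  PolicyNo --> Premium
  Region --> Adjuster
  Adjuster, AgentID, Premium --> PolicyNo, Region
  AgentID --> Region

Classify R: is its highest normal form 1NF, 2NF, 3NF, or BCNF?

Candidate keys: {AgentID, PolicyNo}, {AgentID, Premium}. Prime attributes: {AgentID, PolicyNo, Premium}.
For PolicyNo --> Premium we have {PolicyNo}⁺ = {PolicyNo, Premium}; {PolicyNo} is not a superkey, so BCNF fails.
Region --> Adjuster determines the non-prime attribute {Adjuster} from a non-superkey — 3NF is violated.
{AgentID} is a proper subset of the key {AgentID, PolicyNo}, and {AgentID}⁺ contains the non-prime attributes {Adjuster, Region} — a partial dependency, so 2NF is violated.

1NF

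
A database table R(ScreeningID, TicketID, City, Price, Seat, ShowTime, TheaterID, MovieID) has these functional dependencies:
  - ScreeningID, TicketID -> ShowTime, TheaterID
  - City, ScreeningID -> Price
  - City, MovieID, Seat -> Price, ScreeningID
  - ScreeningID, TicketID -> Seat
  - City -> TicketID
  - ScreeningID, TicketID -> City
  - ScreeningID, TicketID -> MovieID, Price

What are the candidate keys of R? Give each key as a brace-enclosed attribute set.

{City, ScreeningID}⁺ = {City, MovieID, Price, ScreeningID, Seat, ShowTime, TheaterID, TicketID}, which is every attribute, so {City, ScreeningID} is a candidate key.
{ScreeningID, TicketID}⁺ = {City, MovieID, Price, ScreeningID, Seat, ShowTime, TheaterID, TicketID}, which is every attribute, so {ScreeningID, TicketID} is a candidate key.
{City, MovieID, Seat}⁺ = {City, MovieID, Price, ScreeningID, Seat, ShowTime, TheaterID, TicketID}, which is every attribute, so {City, MovieID, Seat} is a candidate key.
No proper subset of any of these is a key, and no other minimal superkey exists.

{City, MovieID, Seat}, {City, ScreeningID}, {ScreeningID, TicketID}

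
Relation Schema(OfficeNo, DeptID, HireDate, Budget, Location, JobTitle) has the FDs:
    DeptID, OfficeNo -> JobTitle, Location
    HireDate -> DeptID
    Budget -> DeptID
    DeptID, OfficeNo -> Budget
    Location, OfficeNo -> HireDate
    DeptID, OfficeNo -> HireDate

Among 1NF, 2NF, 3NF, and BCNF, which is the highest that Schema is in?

Candidate keys: {Budget, OfficeNo}, {DeptID, OfficeNo}, {HireDate, OfficeNo}, {Location, OfficeNo}. Prime attributes: {Budget, DeptID, HireDate, Location, OfficeNo}.
HireDate -> DeptID breaks BCNF: {HireDate}⁺ = {DeptID, HireDate}, so {HireDate} is not a superkey.
But every attribute on its right side ({DeptID}) is prime, and the same holds for every other non-superkey FD, so 3NF still holds.

3NF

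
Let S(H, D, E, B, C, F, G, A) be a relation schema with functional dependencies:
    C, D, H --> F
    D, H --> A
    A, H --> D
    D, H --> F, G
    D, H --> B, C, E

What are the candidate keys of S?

Attributes never on any right-hand side: {H} — every candidate key must contain it.
{A, H}⁺ = {A, B, C, D, E, F, G, H}, which is every attribute, so {A, H} is a candidate key.
{D, H}⁺ = {A, B, C, D, E, F, G, H}, which is every attribute, so {D, H} is a candidate key.
No proper subset of any of these is a key, and no other minimal superkey exists.

{A, H}, {D, H}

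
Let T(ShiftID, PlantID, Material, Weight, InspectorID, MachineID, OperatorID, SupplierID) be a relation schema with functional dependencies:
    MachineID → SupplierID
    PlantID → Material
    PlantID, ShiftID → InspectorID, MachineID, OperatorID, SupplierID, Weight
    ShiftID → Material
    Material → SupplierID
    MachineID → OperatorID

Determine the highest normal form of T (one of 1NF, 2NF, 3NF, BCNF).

Candidate key: {PlantID, ShiftID}. Prime attributes: {PlantID, ShiftID}.
MachineID → SupplierID breaks BCNF: {MachineID}⁺ = {MachineID, OperatorID, SupplierID}, so {MachineID} is not a superkey.
Because {SupplierID} is non-prime and the left side of MachineID → SupplierID is not a superkey, the relation is not in 3NF.
{PlantID} is a proper subset of the key {PlantID, ShiftID}, and {PlantID}⁺ contains the non-prime attributes {Material, SupplierID} — a partial dependency, so 2NF is violated.

1NF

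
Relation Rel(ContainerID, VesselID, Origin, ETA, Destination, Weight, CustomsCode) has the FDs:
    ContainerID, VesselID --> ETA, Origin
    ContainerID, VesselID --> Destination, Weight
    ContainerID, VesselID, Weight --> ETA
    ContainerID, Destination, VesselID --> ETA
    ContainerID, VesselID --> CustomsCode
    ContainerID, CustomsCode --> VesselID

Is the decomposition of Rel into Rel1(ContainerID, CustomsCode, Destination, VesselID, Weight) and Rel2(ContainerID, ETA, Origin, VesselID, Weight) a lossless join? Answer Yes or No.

Yes

Rel1 ∩ Rel2 = {ContainerID, VesselID, Weight}; its closure under F is {ContainerID, CustomsCode, Destination, ETA, Origin, VesselID, Weight}.
Since Rel1 ⊆ {ContainerID, CustomsCode, Destination, ETA, Origin, VesselID, Weight}, the intersection is a superkey of Rel1; the decomposition is lossless.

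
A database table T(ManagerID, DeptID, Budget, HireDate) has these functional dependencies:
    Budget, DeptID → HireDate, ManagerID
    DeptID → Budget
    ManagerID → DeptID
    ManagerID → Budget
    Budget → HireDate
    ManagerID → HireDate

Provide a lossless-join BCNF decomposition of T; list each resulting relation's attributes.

Candidate keys of the original relation: {DeptID}, {ManagerID}.
Within {Budget, DeptID, HireDate, ManagerID}: {Budget}⁺ ∩ {Budget, DeptID, HireDate, ManagerID} = {Budget, HireDate}, not the whole set, so Budget → HireDate violates BCNF; decompose into {Budget, HireDate} and {Budget, DeptID, ManagerID}.
{Budget, HireDate}: every determinant is a superkey — BCNF.
{Budget, DeptID, ManagerID}: every determinant is a superkey — BCNF.

{Budget, DeptID, ManagerID}; {Budget, HireDate}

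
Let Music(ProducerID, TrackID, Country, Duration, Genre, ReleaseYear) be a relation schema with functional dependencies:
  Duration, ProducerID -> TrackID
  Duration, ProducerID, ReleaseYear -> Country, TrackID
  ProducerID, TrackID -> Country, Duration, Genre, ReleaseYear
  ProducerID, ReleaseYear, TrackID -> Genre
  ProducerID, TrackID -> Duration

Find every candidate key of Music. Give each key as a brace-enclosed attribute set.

{ProducerID} never appears on the right of any FD, so every key must include it.
{Duration, ProducerID}⁺ = {Country, Duration, Genre, ProducerID, ReleaseYear, TrackID} — all of the relation — so {Duration, ProducerID} is a candidate key.
{ProducerID, TrackID}⁺ = {Country, Duration, Genre, ProducerID, ReleaseYear, TrackID} — all of the relation — so {ProducerID, TrackID} is a candidate key.
Any other superkey properly contains one of these, so there are no further candidate keys.

{Duration, ProducerID}, {ProducerID, TrackID}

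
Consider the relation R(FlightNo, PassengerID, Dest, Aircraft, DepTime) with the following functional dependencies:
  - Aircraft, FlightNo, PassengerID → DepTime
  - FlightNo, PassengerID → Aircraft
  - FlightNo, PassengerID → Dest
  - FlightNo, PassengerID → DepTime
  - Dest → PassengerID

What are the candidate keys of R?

No FD produces {FlightNo}, so it must be in every candidate key.
{Dest, FlightNo}⁺ = {Aircraft, DepTime, Dest, FlightNo, PassengerID}, which is every attribute, so {Dest, FlightNo} is a candidate key.
{FlightNo, PassengerID}⁺ = {Aircraft, DepTime, Dest, FlightNo, PassengerID}, which is every attribute, so {FlightNo, PassengerID} is a candidate key.
No proper subset of any of these is a key, and no other minimal superkey exists.

{Dest, FlightNo}, {FlightNo, PassengerID}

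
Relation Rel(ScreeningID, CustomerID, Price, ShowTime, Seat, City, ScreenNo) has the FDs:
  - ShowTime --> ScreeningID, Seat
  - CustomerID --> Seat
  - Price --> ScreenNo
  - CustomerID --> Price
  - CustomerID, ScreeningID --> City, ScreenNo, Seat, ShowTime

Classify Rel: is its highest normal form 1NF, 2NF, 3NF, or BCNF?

1NF

Candidate keys: {CustomerID, ScreeningID}, {CustomerID, ShowTime}. Prime attributes: {CustomerID, ScreeningID, ShowTime}.
ShowTime --> ScreeningID, Seat breaks BCNF: {ShowTime}⁺ = {ScreeningID, Seat, ShowTime}, so {ShowTime} is not a superkey.
ShowTime --> ScreeningID, Seat determines the non-prime attribute {Seat} from a non-superkey — 3NF is violated.
Since {CustomerID} ⊂ {CustomerID, ScreeningID} and {CustomerID}⁺ ⊇ {Price, ScreenNo, Seat} with {Price, ScreenNo, Seat} non-prime, there is a partial dependency; 2NF fails.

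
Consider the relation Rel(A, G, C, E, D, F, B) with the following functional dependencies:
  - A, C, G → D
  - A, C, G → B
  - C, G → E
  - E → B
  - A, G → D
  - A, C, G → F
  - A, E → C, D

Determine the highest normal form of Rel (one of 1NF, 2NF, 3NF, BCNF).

1NF

Candidate keys: {A, C, G}, {A, E, G}. Prime attributes: {A, C, E, G}.
For C, G → E we have {C, G}⁺ = {B, C, E, G}; {C, G} is not a superkey, so BCNF fails.
E → B has non-prime {B} on the right and a non-superkey on the left, so 3NF fails.
The proper key subset {A, G} of {A, C, G} determines non-prime {D}, so the relation is not even in 2NF.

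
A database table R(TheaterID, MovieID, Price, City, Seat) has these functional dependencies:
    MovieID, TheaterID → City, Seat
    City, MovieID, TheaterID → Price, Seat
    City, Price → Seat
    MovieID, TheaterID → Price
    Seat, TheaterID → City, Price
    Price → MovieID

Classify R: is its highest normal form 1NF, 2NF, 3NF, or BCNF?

3NF

Candidate keys: {MovieID, TheaterID}, {Price, TheaterID}, {Seat, TheaterID}. Prime attributes: {MovieID, Price, Seat, TheaterID}.
For City, Price → Seat we have {City, Price}⁺ = {City, MovieID, Price, Seat}; {City, Price} is not a superkey, so BCNF fails.
Its right-hand attributes {Seat} are all prime, as are those of every other non-superkey FD — the relation is in 3NF.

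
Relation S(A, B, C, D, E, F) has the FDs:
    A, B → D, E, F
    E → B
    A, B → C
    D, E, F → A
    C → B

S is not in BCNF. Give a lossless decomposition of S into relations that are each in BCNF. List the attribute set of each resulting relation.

{A, C, D, E, F}; {B, E}

Candidate keys of the original relation: {A, B}, {A, C}, {A, E}, {D, E, F}.
In {A, B, C, D, E, F}, {E} is not a superkey ({E}⁺ restricted to this set is {B, E}), so split on E → B into {B, E} and {A, C, D, E, F}.
{B, E} has no BCNF violation.
{A, C, D, E, F} has no BCNF violation.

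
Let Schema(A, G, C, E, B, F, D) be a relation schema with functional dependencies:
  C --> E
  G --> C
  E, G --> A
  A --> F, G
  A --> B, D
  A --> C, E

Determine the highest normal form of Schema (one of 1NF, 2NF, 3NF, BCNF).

Candidate keys: {A}, {G}. Prime attributes: {A, G}.
For C --> E we have {C}⁺ = {C, E}; {C} is not a superkey, so BCNF fails.
C --> E determines the non-prime attribute {E} from a non-superkey — 3NF is violated.
With only single-attribute keys there can be no partial dependency, so 2NF holds.

2NF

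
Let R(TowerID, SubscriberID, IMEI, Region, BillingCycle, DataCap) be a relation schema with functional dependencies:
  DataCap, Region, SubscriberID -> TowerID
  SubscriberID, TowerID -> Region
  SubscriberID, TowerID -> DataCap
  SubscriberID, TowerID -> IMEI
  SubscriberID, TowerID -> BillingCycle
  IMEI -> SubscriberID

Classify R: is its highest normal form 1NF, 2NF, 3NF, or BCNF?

3NF

Candidate keys: {DataCap, IMEI, Region}, {DataCap, Region, SubscriberID}, {IMEI, TowerID}, {SubscriberID, TowerID}. Prime attributes: {DataCap, IMEI, Region, SubscriberID, TowerID}.
IMEI -> SubscriberID: {IMEI}⁺ = {IMEI, SubscriberID}, which is not all of the attributes, so the left side is not a superkey — BCNF is violated.
Its right-hand attributes {SubscriberID} are all prime, as are those of every other non-superkey FD — the relation is in 3NF.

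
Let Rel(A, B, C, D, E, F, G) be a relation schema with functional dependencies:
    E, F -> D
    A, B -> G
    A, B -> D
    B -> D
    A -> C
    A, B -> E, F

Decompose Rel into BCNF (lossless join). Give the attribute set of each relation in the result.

Candidate key of the original relation: {A, B}.
{A, B, C, D, E, F, G}: {E, F} determines {D, E, F} here but is not a superkey — split on E, F -> D, giving {D, E, F} and {A, B, C, E, F, G}.
{D, E, F} is in BCNF.
{A, B, C, E, F, G}: {A} determines {A, C} here but is not a superkey — split on A -> C, giving {A, C} and {A, B, E, F, G}.
{A, C} is in BCNF.
{A, B, E, F, G} is in BCNF.

{A, B, E, F, G}; {A, C}; {D, E, F}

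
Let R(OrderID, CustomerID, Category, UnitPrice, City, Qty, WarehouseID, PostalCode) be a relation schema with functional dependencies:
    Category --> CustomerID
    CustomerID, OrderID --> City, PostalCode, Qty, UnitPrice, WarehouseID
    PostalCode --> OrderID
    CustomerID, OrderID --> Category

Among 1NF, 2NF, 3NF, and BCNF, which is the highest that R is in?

3NF

Candidate keys: {Category, OrderID}, {Category, PostalCode}, {CustomerID, OrderID}, {CustomerID, PostalCode}. Prime attributes: {Category, CustomerID, OrderID, PostalCode}.
Category --> CustomerID: {Category}⁺ = {Category, CustomerID}, which is not all of the attributes, so the left side is not a superkey — BCNF is violated.
Since {CustomerID} ⊆ prime attributes and every other non-superkey FD also has a prime right side, the schema is in 3NF.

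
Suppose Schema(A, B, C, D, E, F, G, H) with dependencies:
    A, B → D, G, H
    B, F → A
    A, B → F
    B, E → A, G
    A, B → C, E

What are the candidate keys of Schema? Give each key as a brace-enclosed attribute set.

{B} never appears on the right of any FD, so every key must include it.
{A, B}⁺ = {A, B, C, D, E, F, G, H} — all of the relation — so {A, B} is a candidate key.
{B, E}⁺ = {A, B, C, D, E, F, G, H} — all of the relation — so {B, E} is a candidate key.
{B, F}⁺ = {A, B, C, D, E, F, G, H} — all of the relation — so {B, F} is a candidate key.
Any other superkey properly contains one of these, so there are no further candidate keys.

{A, B}, {B, E}, {B, F}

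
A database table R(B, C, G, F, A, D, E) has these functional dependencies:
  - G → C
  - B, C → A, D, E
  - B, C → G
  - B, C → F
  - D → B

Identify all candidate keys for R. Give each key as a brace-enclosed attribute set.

{B, C}, {B, G}, {C, D}, {D, G}

{B, C}⁺ = {A, B, C, D, E, F, G} — all of the relation — so {B, C} is a candidate key.
{B, G}⁺ = {A, B, C, D, E, F, G} — all of the relation — so {B, G} is a candidate key.
{C, D}⁺ = {A, B, C, D, E, F, G} — all of the relation — so {C, D} is a candidate key.
{D, G}⁺ = {A, B, C, D, E, F, G} — all of the relation — so {D, G} is a candidate key.
Any other superkey properly contains one of these, so there are no further candidate keys.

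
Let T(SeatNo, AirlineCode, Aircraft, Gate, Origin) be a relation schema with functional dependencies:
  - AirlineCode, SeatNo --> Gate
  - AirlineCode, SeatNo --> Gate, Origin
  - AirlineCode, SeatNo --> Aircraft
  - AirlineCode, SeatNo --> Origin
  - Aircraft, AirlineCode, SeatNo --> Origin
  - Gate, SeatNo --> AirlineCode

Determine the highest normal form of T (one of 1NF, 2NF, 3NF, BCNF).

Candidate keys: {AirlineCode, SeatNo}, {Gate, SeatNo}. Prime attributes: {AirlineCode, Gate, SeatNo}.
Each dependency's left side is a superkey — BCNF holds.

BCNF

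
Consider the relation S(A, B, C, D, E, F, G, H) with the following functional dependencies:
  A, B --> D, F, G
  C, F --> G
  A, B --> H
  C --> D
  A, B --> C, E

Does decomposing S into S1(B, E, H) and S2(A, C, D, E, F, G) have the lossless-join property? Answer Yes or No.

S1 ∩ S2 = {E}; its closure under F is {E}.
Neither S1 nor S2 is contained in that closure, so the decomposition is lossy.

No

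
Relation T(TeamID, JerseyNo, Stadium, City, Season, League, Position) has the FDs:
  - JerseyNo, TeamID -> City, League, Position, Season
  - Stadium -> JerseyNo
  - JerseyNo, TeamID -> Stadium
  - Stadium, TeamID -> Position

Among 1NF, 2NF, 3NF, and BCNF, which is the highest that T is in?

3NF

Candidate keys: {JerseyNo, TeamID}, {Stadium, TeamID}. Prime attributes: {JerseyNo, Stadium, TeamID}.
For Stadium -> JerseyNo we have {Stadium}⁺ = {JerseyNo, Stadium}; {Stadium} is not a superkey, so BCNF fails.
But every attribute on its right side ({JerseyNo}) is prime, and the same holds for every other non-superkey FD, so 3NF still holds.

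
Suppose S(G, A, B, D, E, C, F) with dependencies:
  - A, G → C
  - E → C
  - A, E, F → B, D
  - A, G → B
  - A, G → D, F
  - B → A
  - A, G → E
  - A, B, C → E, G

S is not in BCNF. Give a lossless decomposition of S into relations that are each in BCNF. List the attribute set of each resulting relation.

{A, B}; {B, D, E, F, G}; {C, E}

Candidate keys of the original relation: {A, E, F}, {A, G}, {B, C}, {B, E}, {B, G}.
{A, B, C, D, E, F, G}: {E} determines {C, E} here but is not a superkey — split on E → C, giving {C, E} and {A, B, D, E, F, G}.
{C, E} is in BCNF.
{A, B, D, E, F, G}: {B} determines {A, B} here but is not a superkey — split on B → A, giving {A, B} and {B, D, E, F, G}.
{A, B} is in BCNF.
{B, D, E, F, G} is in BCNF.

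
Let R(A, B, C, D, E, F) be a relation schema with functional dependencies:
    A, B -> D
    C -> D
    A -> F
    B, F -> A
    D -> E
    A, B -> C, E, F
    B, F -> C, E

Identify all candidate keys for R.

{A, B}, {B, F}

Attributes never on any right-hand side: {B} — every candidate key must contain it.
{A, B} is a candidate key since {A, B}⁺ = {A, B, C, D, E, F} covers every attribute.
{B, F} is a candidate key since {B, F}⁺ = {A, B, C, D, E, F} covers every attribute.
These are minimal and exhaustive — every other superkey contains one of them.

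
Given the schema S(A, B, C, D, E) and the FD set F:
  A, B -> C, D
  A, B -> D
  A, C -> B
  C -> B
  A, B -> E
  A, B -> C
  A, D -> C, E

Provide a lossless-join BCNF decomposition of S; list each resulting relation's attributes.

{A, C, D, E}; {B, C}

Candidate keys of the original relation: {A, B}, {A, C}, {A, D}.
{A, B, C, D, E}: {C} determines {B, C} here but is not a superkey — split on C -> B, giving {B, C} and {A, C, D, E}.
{B, C} is in BCNF.
{A, C, D, E} is in BCNF.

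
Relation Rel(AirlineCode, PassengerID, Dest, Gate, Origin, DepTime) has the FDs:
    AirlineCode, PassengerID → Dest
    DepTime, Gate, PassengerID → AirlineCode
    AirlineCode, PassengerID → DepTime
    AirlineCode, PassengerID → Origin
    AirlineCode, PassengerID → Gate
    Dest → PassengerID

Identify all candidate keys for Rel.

{AirlineCode, Dest}, {AirlineCode, PassengerID}, {DepTime, Dest, Gate}, {DepTime, Gate, PassengerID}

Closure of {AirlineCode, Dest} is {AirlineCode, DepTime, Dest, Gate, Origin, PassengerID}, the whole schema; {AirlineCode, Dest} is a candidate key.
Closure of {AirlineCode, PassengerID} is {AirlineCode, DepTime, Dest, Gate, Origin, PassengerID}, the whole schema; {AirlineCode, PassengerID} is a candidate key.
Closure of {DepTime, Dest, Gate} is {AirlineCode, DepTime, Dest, Gate, Origin, PassengerID}, the whole schema; {DepTime, Dest, Gate} is a candidate key.
Closure of {DepTime, Gate, PassengerID} is {AirlineCode, DepTime, Dest, Gate, Origin, PassengerID}, the whole schema; {DepTime, Gate, PassengerID} is a candidate key.
Any other superkey properly contains one of these, so there are no further candidate keys.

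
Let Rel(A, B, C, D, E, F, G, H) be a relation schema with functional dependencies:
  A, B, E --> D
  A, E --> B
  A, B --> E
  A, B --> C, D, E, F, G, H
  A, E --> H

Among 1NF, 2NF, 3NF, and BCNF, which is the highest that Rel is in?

Candidate keys: {A, B}, {A, E}. Prime attributes: {A, B, E}.
The left-hand side of every FD is a superkey, so BCNF is satisfied.

BCNF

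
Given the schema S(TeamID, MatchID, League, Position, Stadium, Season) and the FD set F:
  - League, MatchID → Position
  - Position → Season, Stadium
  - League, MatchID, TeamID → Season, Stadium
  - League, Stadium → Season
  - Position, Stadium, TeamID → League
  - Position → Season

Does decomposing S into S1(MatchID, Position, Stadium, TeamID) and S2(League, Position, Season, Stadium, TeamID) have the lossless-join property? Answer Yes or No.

Common attributes: {Position, Stadium, TeamID}; their closure is {League, Position, Season, Stadium, TeamID}.
S2 is contained in that closure, so S1 ∩ S2 → S2 holds and the join is lossless.

Yes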